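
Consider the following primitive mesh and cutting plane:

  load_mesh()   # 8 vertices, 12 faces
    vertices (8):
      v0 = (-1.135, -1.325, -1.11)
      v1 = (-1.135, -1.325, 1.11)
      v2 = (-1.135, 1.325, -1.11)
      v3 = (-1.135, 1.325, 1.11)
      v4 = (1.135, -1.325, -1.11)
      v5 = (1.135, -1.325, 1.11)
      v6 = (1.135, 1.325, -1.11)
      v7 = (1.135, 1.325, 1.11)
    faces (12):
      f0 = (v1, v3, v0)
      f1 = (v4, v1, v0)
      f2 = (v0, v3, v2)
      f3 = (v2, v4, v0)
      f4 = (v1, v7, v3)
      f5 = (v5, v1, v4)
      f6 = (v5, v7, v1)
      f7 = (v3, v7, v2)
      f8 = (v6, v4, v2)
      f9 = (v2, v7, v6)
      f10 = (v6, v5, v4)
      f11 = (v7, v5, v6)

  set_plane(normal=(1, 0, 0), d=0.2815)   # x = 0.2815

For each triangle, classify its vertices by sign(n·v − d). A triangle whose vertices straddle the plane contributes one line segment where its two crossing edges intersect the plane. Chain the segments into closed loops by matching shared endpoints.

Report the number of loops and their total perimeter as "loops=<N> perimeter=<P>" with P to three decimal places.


loops=1 perimeter=9.740

Straddling triangles (8 of 12):
  (v4,v1,v0) [+--] → (0.2815, -1.325, -0.2753)–(0.2815, -1.325, -1.11)  len=0.8347
  (v2,v4,v0) [-+-] → (0.2815, -0.328623, -1.11)–(0.2815, -1.325, -1.11)  len=0.9964
  (v1,v7,v3) [-+-] → (0.2815, 0.328623, 1.11)–(0.2815, 1.325, 1.11)  len=0.9964
  (v5,v1,v4) [+-+] → (0.2815, -1.325, 1.11)–(0.2815, -1.325, -0.2753)  len=1.3853
  (v5,v7,v1) [++-] → (0.2815, 0.328623, 1.11)–(0.2815, -1.325, 1.11)  len=1.6536
  (v3,v7,v2) [-+-] → (0.2815, 1.325, 1.11)–(0.2815, 1.325, 0.2753)  len=0.8347
  (v6,v4,v2) [++-] → (0.2815, -0.328623, -1.11)–(0.2815, 1.325, -1.11)  len=1.6536
  (v2,v7,v6) [-++] → (0.2815, 1.325, 0.2753)–(0.2815, 1.325, -1.11)  len=1.3853

Chained into 1 loop(s):
  loop 1: 8 segments, perimeter = 9.7400
Total perimeter = 9.740


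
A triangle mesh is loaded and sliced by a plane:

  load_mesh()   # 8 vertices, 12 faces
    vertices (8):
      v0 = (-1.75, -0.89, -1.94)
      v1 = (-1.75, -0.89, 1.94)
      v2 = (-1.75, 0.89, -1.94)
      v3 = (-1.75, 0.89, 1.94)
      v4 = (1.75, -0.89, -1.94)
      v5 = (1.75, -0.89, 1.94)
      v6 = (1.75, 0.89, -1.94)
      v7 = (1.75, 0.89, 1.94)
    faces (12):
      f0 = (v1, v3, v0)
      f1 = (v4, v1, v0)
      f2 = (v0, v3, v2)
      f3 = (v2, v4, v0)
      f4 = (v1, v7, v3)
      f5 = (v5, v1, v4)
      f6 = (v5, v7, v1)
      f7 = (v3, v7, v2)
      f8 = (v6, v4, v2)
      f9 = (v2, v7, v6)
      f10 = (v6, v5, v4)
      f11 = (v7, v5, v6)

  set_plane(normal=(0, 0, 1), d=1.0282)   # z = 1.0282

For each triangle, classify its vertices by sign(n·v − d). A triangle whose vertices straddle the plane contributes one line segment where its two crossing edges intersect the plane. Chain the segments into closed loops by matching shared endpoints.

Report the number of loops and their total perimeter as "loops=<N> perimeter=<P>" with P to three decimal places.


Straddling triangles (8 of 12):
  (v1,v3,v0) [++-] → (-1.75, 0.4717, 1.0282)–(-1.75, -0.89, 1.0282)  len=1.3617
  (v4,v1,v0) [-+-] → (-0.9275, -0.89, 1.0282)–(-1.75, -0.89, 1.0282)  len=0.8225
  (v0,v3,v2) [-+-] → (-1.75, 0.4717, 1.0282)–(-1.75, 0.89, 1.0282)  len=0.4183
  (v5,v1,v4) [++-] → (-0.9275, -0.89, 1.0282)–(1.75, -0.89, 1.0282)  len=2.6775
  (v3,v7,v2) [++-] → (0.9275, 0.89, 1.0282)–(-1.75, 0.89, 1.0282)  len=2.6775
  (v2,v7,v6) [-+-] → (0.9275, 0.89, 1.0282)–(1.75, 0.89, 1.0282)  len=0.8225
  (v6,v5,v4) [-+-] → (1.75, -0.4717, 1.0282)–(1.75, -0.89, 1.0282)  len=0.4183
  (v7,v5,v6) [++-] → (1.75, -0.4717, 1.0282)–(1.75, 0.89, 1.0282)  len=1.3617

Chained into 1 loop(s):
  loop 1: 8 segments, perimeter = 10.5600
Total perimeter = 10.560

loops=1 perimeter=10.560


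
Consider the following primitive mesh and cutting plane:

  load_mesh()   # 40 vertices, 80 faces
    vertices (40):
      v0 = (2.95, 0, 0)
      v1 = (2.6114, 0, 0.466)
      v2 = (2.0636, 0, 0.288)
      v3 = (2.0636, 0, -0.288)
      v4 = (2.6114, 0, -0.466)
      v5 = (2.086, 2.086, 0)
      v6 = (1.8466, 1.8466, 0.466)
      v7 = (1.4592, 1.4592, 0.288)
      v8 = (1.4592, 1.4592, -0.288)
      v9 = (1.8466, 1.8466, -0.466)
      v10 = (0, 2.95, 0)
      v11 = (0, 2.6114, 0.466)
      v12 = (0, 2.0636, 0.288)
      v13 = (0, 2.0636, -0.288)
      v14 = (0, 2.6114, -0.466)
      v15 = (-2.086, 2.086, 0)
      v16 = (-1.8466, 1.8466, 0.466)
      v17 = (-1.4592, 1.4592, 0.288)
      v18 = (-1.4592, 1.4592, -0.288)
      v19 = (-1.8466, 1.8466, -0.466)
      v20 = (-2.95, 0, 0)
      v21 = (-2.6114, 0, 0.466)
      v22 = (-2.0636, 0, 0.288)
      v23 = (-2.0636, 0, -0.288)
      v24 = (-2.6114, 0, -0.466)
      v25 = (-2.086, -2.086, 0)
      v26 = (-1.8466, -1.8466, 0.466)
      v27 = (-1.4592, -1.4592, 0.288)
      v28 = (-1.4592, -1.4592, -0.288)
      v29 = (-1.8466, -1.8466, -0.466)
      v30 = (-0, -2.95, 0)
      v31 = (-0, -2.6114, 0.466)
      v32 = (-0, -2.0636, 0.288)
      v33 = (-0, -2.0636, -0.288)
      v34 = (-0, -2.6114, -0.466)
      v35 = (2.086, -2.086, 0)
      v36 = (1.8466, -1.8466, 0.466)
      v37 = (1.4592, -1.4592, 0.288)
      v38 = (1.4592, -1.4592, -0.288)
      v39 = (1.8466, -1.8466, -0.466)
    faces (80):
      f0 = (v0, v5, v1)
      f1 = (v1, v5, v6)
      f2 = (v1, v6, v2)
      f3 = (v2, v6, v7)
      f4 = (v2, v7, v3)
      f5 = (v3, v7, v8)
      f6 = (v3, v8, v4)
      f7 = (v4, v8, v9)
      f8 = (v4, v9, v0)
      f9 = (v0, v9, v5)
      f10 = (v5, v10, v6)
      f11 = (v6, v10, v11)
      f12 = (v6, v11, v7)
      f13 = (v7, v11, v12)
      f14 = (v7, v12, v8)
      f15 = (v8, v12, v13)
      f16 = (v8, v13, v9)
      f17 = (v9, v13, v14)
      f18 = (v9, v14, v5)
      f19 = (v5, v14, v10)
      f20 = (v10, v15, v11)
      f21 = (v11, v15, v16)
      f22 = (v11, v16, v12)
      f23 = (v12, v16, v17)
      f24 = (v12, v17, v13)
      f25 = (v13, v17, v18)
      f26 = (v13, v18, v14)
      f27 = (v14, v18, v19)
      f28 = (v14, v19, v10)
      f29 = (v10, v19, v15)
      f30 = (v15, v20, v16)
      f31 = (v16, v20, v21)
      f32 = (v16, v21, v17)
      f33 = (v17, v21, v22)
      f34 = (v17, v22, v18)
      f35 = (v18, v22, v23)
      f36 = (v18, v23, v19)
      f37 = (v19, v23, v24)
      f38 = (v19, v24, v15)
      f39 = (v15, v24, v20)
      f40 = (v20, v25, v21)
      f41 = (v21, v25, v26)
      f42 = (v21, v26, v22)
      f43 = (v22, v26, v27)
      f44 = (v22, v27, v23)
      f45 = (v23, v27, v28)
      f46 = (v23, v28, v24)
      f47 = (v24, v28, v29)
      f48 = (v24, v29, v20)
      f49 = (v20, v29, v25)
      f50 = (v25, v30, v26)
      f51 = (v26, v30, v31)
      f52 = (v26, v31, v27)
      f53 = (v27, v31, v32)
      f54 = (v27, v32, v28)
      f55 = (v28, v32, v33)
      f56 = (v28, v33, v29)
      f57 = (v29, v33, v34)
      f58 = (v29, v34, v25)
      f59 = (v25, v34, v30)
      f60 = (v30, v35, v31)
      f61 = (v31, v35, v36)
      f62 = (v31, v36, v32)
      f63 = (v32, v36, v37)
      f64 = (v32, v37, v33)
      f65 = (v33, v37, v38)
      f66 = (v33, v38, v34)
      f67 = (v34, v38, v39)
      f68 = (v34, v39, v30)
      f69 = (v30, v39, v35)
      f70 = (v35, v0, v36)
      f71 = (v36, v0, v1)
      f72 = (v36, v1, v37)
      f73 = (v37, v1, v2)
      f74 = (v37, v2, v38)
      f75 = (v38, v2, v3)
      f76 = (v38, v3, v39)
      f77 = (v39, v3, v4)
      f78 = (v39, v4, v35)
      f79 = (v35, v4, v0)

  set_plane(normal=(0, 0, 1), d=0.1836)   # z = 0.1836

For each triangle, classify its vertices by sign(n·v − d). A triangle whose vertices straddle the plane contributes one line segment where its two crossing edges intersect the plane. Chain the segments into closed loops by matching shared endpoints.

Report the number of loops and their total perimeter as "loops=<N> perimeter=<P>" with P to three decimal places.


loops=2 perimeter=29.881

Straddling triangles (32 of 80):
  (v0,v5,v1) [--+] → (2.293, 1.26413, 0.1836)–(2.81659, 0, 0.1836)  len=1.3683
  (v1,v5,v6) [+-+] → (2.293, 1.26413, 0.1836)–(1.99168, 1.99168, 0.1836)  len=0.7875
  (v2,v7,v3) [++-] → (1.56875, 1.19472, 0.1836)–(2.0636, 0, 0.1836)  len=1.2931
  (v3,v7,v8) [-+-] → (1.56875, 1.19472, 0.1836)–(1.4592, 1.4592, 0.1836)  len=0.2863
  (v5,v10,v6) [--+] → (0.727545, 2.51527, 0.1836)–(1.99168, 1.99168, 0.1836)  len=1.3683
  (v6,v10,v11) [+-+] → (0.727545, 2.51527, 0.1836)–(0, 2.81659, 0.1836)  len=0.7875
  (v7,v12,v8) [++-] → (0.26448, 1.95405, 0.1836)–(1.4592, 1.4592, 0.1836)  len=1.2931
  (v8,v12,v13) [-+-] → (0.26448, 1.95405, 0.1836)–(0, 2.0636, 0.1836)  len=0.2863
  (v10,v15,v11) [--+] → (-1.26413, 2.293, 0.1836)–(0, 2.81659, 0.1836)  len=1.3683
  (v11,v15,v16) [+-+] → (-1.26413, 2.293, 0.1836)–(-1.99168, 1.99168, 0.1836)  len=0.7875
  (v12,v17,v13) [++-] → (-1.19472, 1.56875, 0.1836)–(0, 2.0636, 0.1836)  len=1.2931
  (v13,v17,v18) [-+-] → (-1.19472, 1.56875, 0.1836)–(-1.4592, 1.4592, 0.1836)  len=0.2863
  (v15,v20,v16) [--+] → (-2.51527, 0.727545, 0.1836)–(-1.99168, 1.99168, 0.1836)  len=1.3683
  (v16,v20,v21) [+-+] → (-2.51527, 0.727545, 0.1836)–(-2.81659, 0, 0.1836)  len=0.7875
  (v17,v22,v18) [++-] → (-1.95405, 0.26448, 0.1836)–(-1.4592, 1.4592, 0.1836)  len=1.2931
  (v18,v22,v23) [-+-] → (-1.95405, 0.26448, 0.1836)–(-2.0636, 0, 0.1836)  len=0.2863
  (v20,v25,v21) [--+] → (-2.293, -1.26413, 0.1836)–(-2.81659, 0, 0.1836)  len=1.3683
  (v21,v25,v26) [+-+] → (-2.293, -1.26413, 0.1836)–(-1.99168, -1.99168, 0.1836)  len=0.7875
  (v22,v27,v23) [++-] → (-1.56875, -1.19472, 0.1836)–(-2.0636, 0, 0.1836)  len=1.2931
  (v23,v27,v28) [-+-] → (-1.56875, -1.19472, 0.1836)–(-1.4592, -1.4592, 0.1836)  len=0.2863
  (v25,v30,v26) [--+] → (-0.727545, -2.51527, 0.1836)–(-1.99168, -1.99168, 0.1836)  len=1.3683
  (v26,v30,v31) [+-+] → (-0.727545, -2.51527, 0.1836)–(0, -2.81659, 0.1836)  len=0.7875
  (v27,v32,v28) [++-] → (-0.26448, -1.95405, 0.1836)–(-1.4592, -1.4592, 0.1836)  len=1.2931
  (v28,v32,v33) [-+-] → (-0.26448, -1.95405, 0.1836)–(0, -2.0636, 0.1836)  len=0.2863
  (v30,v35,v31) [--+] → (1.26413, -2.293, 0.1836)–(0, -2.81659, 0.1836)  len=1.3683
  (v31,v35,v36) [+-+] → (1.26413, -2.293, 0.1836)–(1.99168, -1.99168, 0.1836)  len=0.7875
  (v32,v37,v33) [++-] → (1.19472, -1.56875, 0.1836)–(0, -2.0636, 0.1836)  len=1.2931
  (v33,v37,v38) [-+-] → (1.19472, -1.56875, 0.1836)–(1.4592, -1.4592, 0.1836)  len=0.2863
  (v35,v0,v36) [--+] → (2.51527, -0.727545, 0.1836)–(1.99168, -1.99168, 0.1836)  len=1.3683
  (v36,v0,v1) [+-+] → (2.51527, -0.727545, 0.1836)–(2.81659, 0, 0.1836)  len=0.7875
  (v37,v2,v38) [++-] → (1.95405, -0.26448, 0.1836)–(1.4592, -1.4592, 0.1836)  len=1.2931
  (v38,v2,v3) [-+-] → (1.95405, -0.26448, 0.1836)–(2.0636, 0, 0.1836)  len=0.2863

Chained into 2 loop(s):
  loop 1: 16 segments, perimeter = 17.2460
  loop 2: 16 segments, perimeter = 12.6354
Total perimeter = 29.881


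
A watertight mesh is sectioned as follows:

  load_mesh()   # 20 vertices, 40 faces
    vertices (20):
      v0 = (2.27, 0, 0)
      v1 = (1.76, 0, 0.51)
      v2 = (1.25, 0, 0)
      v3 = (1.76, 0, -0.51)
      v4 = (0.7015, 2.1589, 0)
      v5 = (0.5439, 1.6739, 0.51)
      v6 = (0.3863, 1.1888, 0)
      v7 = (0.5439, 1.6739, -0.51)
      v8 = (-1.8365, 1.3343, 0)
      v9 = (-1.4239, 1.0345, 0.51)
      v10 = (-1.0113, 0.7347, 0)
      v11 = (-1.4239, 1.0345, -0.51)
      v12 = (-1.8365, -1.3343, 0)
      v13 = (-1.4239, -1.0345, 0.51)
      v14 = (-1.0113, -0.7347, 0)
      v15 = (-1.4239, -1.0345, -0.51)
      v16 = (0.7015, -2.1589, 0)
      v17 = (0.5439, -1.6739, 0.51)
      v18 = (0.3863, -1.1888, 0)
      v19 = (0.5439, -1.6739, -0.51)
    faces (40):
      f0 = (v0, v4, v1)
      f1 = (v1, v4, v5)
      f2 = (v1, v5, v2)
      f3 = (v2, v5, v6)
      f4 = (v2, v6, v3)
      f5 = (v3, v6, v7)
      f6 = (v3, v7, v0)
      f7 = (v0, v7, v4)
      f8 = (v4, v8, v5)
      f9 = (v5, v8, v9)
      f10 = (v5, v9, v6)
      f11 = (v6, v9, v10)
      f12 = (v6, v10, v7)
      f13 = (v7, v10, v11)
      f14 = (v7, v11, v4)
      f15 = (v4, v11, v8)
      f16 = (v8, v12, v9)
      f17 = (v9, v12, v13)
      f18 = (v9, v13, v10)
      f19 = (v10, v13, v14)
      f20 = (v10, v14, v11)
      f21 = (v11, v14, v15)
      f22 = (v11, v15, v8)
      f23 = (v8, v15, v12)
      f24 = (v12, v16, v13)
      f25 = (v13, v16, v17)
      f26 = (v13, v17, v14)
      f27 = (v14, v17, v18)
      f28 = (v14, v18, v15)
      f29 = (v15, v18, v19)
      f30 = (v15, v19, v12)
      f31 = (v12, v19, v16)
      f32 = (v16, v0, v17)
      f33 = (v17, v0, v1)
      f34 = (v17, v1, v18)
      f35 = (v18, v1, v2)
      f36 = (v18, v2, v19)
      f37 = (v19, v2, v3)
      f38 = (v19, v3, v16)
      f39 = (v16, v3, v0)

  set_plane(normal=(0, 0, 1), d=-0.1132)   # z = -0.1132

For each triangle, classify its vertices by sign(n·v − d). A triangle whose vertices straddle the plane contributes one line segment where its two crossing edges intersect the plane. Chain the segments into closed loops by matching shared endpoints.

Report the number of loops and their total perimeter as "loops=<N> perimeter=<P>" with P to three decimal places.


Straddling triangles (20 of 40):
  (v2,v6,v3) [++-] → (0.691208, 0.924933, -0.1132)–(1.3632, 0, -0.1132)  len=1.1433
  (v3,v6,v7) [-+-] → (0.691208, 0.924933, -0.1132)–(0.421281, 1.29647, -0.1132)  len=0.4592
  (v3,v7,v0) [--+] → (1.88687, 0.37154, -0.1132)–(2.1568, 0, -0.1132)  len=0.4592
  (v0,v7,v4) [+-+] → (1.88687, 0.37154, -0.1132)–(0.666519, 2.05125, -0.1132)  len=2.0762
  (v6,v10,v7) [++-] → (-0.666107, 0.943166, -0.1132)–(0.421281, 1.29647, -0.1132)  len=1.1433
  (v7,v10,v11) [-+-] → (-0.666107, 0.943166, -0.1132)–(-1.10288, 0.801244, -0.1132)  len=0.4593
  (v7,v11,v4) [--+] → (0.229745, 1.90933, -0.1132)–(0.666519, 2.05125, -0.1132)  len=0.4593
  (v4,v11,v8) [+-+] → (0.229745, 1.90933, -0.1132)–(-1.74492, 1.26776, -0.1132)  len=2.0763
  (v10,v14,v11) [++-] → (-1.10288, -0.342007, -0.1132)–(-1.10288, 0.801244, -0.1132)  len=1.1433
  (v11,v14,v15) [-+-] → (-1.10288, -0.342007, -0.1132)–(-1.10288, -0.801244, -0.1132)  len=0.4592
  (v11,v15,v8) [--+] → (-1.74492, 0.808519, -0.1132)–(-1.74492, 1.26776, -0.1132)  len=0.4592
  (v8,v15,v12) [+-+] → (-1.74492, 0.808519, -0.1132)–(-1.74492, -1.26776, -0.1132)  len=2.0763
  (v14,v18,v15) [++-] → (-0.0154934, -1.15455, -0.1132)–(-1.10288, -0.801244, -0.1132)  len=1.1433
  (v15,v18,v19) [-+-] → (-0.0154934, -1.15455, -0.1132)–(0.421281, -1.29647, -0.1132)  len=0.4593
  (v15,v19,v12) [--+] → (-1.30814, -1.40968, -0.1132)–(-1.74492, -1.26776, -0.1132)  len=0.4593
  (v12,v19,v16) [+-+] → (-1.30814, -1.40968, -0.1132)–(0.666519, -2.05125, -0.1132)  len=2.0763
  (v18,v2,v19) [++-] → (1.09327, -0.37154, -0.1132)–(0.421281, -1.29647, -0.1132)  len=1.1433
  (v19,v2,v3) [-+-] → (1.09327, -0.37154, -0.1132)–(1.3632, 0, -0.1132)  len=0.4592
  (v19,v3,v16) [--+] → (0.936445, -1.67971, -0.1132)–(0.666519, -2.05125, -0.1132)  len=0.4592
  (v16,v3,v0) [+-+] → (0.936445, -1.67971, -0.1132)–(2.1568, 0, -0.1132)  len=2.0762

Chained into 2 loop(s):
  loop 1: 10 segments, perimeter = 8.0127
  loop 2: 10 segments, perimeter = 12.6775
Total perimeter = 20.690

loops=2 perimeter=20.690


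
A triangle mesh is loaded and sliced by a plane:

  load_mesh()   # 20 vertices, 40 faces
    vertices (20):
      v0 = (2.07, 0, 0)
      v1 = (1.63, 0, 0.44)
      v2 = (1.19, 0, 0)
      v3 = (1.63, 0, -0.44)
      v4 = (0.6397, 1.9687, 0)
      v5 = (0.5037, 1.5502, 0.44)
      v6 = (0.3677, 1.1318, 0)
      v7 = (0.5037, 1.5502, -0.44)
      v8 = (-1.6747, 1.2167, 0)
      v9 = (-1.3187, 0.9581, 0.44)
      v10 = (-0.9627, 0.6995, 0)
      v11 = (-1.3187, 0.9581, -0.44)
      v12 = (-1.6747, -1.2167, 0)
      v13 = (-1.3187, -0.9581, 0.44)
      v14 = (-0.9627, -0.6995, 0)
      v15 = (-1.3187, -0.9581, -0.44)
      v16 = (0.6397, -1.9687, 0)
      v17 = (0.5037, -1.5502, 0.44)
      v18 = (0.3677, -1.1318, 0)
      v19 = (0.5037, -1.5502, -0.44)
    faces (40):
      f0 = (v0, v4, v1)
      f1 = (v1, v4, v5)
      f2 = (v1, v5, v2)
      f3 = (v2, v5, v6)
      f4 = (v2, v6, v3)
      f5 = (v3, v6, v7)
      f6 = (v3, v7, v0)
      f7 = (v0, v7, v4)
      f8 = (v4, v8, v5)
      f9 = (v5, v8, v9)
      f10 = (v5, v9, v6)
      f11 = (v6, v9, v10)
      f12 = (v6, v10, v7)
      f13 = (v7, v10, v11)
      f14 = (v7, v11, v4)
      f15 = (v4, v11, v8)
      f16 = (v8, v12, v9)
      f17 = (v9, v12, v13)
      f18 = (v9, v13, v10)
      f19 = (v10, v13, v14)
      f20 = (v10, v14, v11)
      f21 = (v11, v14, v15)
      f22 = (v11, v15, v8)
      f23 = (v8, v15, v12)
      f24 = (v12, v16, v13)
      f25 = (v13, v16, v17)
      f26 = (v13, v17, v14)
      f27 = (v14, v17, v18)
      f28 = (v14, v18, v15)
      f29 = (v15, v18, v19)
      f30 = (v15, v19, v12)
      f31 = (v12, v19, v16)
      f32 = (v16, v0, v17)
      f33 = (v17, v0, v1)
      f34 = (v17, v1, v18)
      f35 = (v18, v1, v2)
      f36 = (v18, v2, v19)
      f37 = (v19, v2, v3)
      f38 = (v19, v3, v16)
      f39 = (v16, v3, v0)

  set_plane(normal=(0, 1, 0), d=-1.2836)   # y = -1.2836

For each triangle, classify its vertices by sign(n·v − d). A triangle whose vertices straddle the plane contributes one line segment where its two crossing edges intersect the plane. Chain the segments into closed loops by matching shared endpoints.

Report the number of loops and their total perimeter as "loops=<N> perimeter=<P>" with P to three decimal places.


Straddling triangles (14 of 40):
  (v12,v16,v13) [+-+] → (-1.4688, -1.2836, 0)–(-0.687927, -1.2836, 0.298282)  len=0.8359
  (v13,v16,v17) [+--] → (-0.687927, -1.2836, 0.298282)–(-0.316857, -1.2836, 0.44)  len=0.3972
  (v13,v17,v14) [+-+] → (-0.316857, -1.2836, 0.44)–(0.0441464, -1.2836, 0.302109)  len=0.3864
  (v14,v17,v18) [+-+] → (0.0441464, -1.2836, 0.302109)–(0.417042, -1.2836, 0.159637)  len=0.3992
  (v15,v18,v19) [++-] → (0.417042, -1.2836, -0.159637)–(-0.316857, -1.2836, -0.44)  len=0.7856
  (v15,v19,v12) [+-+] → (-0.316857, -1.2836, -0.44)–(-1.23771, -1.2836, -0.0882639)  len=0.9857
  (v12,v19,v16) [+--] → (-1.23771, -1.2836, -0.0882639)–(-1.4688, -1.2836, 0)  len=0.2474
  (v16,v0,v17) [-+-] → (1.13744, -1.2836, 0)–(0.773069, -1.2836, 0.36433)  len=0.5153
  (v17,v0,v1) [-++] → (0.773069, -1.2836, 0.36433)–(0.697399, -1.2836, 0.44)  len=0.1070
  (v17,v1,v18) [-++] → (0.697399, -1.2836, 0.44)–(0.417042, -1.2836, 0.159637)  len=0.3965
  (v18,v2,v19) [++-] → (0.621728, -1.2836, -0.36433)–(0.417042, -1.2836, -0.159637)  len=0.2895
  (v19,v2,v3) [-++] → (0.621728, -1.2836, -0.36433)–(0.697399, -1.2836, -0.44)  len=0.1070
  (v19,v3,v16) [-+-] → (0.697399, -1.2836, -0.44)–(0.984321, -1.2836, -0.153118)  len=0.4057
  (v16,v3,v0) [-++] → (0.984321, -1.2836, -0.153118)–(1.13744, -1.2836, 0)  len=0.2165

Chained into 1 loop(s):
  loop 1: 14 segments, perimeter = 6.0750
Total perimeter = 6.075

loops=1 perimeter=6.075


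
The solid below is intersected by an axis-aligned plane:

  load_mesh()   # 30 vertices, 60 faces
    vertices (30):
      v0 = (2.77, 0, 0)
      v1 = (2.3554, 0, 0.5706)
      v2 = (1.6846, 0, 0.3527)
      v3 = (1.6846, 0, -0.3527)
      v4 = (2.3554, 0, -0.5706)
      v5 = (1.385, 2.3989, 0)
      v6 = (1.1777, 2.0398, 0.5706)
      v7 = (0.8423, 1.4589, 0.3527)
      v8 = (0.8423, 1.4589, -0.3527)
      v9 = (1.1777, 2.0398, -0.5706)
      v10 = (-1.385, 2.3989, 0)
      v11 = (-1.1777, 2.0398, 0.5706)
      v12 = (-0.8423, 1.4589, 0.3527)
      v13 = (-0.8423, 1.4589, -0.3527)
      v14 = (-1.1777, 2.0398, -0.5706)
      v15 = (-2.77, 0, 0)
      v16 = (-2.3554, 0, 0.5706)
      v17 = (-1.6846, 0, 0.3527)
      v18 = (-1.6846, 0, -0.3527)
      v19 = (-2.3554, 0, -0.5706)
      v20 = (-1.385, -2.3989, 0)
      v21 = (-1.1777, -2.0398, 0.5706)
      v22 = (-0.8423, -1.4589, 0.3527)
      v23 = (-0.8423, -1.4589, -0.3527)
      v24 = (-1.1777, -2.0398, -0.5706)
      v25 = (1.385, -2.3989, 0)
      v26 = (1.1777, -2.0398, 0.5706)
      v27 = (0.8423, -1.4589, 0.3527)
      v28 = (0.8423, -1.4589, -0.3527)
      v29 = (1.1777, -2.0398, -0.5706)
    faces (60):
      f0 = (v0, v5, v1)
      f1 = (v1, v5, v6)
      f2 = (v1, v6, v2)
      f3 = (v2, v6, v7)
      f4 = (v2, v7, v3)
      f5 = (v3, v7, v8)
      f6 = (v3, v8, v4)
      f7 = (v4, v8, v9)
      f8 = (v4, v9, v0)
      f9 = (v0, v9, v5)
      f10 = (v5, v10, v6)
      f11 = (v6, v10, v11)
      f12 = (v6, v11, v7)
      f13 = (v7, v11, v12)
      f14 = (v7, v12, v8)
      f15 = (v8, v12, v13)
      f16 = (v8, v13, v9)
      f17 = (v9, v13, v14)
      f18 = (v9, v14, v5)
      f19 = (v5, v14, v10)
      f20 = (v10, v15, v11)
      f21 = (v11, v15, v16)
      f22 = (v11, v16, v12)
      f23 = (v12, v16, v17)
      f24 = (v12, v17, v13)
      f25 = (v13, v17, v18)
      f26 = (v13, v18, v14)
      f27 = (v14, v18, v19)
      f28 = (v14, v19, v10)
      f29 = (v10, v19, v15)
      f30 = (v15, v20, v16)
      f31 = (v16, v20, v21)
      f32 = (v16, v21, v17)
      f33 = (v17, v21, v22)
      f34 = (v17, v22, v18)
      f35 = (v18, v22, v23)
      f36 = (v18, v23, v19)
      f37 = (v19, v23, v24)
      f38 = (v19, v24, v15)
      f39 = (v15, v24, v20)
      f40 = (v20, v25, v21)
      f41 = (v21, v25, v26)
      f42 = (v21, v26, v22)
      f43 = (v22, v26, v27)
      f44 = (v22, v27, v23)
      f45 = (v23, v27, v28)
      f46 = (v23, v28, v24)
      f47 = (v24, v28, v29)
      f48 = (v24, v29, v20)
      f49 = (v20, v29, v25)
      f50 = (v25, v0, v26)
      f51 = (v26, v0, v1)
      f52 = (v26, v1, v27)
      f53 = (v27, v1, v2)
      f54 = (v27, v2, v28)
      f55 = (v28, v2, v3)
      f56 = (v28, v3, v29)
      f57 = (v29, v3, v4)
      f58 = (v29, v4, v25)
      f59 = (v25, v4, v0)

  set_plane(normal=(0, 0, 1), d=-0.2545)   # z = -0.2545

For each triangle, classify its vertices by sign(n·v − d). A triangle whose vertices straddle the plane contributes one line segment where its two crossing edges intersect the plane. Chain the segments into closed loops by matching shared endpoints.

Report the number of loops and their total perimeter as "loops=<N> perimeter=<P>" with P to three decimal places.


Straddling triangles (24 of 60):
  (v2,v7,v3) [++-] → (1.56734, 0.203096, -0.2545)–(1.6846, 0, -0.2545)  len=0.2345
  (v3,v7,v8) [-+-] → (1.56734, 0.203096, -0.2545)–(0.8423, 1.4589, -0.2545)  len=1.4501
  (v4,v9,v0) [--+] → (2.0598, 0.909795, -0.2545)–(2.58508, 0, -0.2545)  len=1.0505
  (v0,v9,v5) [+-+] → (2.0598, 0.909795, -0.2545)–(1.29254, 2.23873, -0.2545)  len=1.5345
  (v7,v12,v8) [++-] → (0.607784, 1.4589, -0.2545)–(0.8423, 1.4589, -0.2545)  len=0.2345
  (v8,v12,v13) [-+-] → (0.607784, 1.4589, -0.2545)–(-0.8423, 1.4589, -0.2545)  len=1.4501
  (v9,v14,v5) [--+] → (0.24198, 2.23873, -0.2545)–(1.29254, 2.23873, -0.2545)  len=1.0506
  (v5,v14,v10) [+-+] → (0.24198, 2.23873, -0.2545)–(-1.29254, 2.23873, -0.2545)  len=1.5345
  (v12,v17,v13) [++-] → (-0.959558, 1.2558, -0.2545)–(-0.8423, 1.4589, -0.2545)  len=0.2345
  (v13,v17,v18) [-+-] → (-0.959558, 1.2558, -0.2545)–(-1.6846, 0, -0.2545)  len=1.4501
  (v14,v19,v10) [--+] → (-1.81782, 1.32894, -0.2545)–(-1.29254, 2.23873, -0.2545)  len=1.0505
  (v10,v19,v15) [+-+] → (-1.81782, 1.32894, -0.2545)–(-2.58508, 0, -0.2545)  len=1.5345
  (v17,v22,v18) [++-] → (-1.56734, -0.203096, -0.2545)–(-1.6846, 0, -0.2545)  len=0.2345
  (v18,v22,v23) [-+-] → (-1.56734, -0.203096, -0.2545)–(-0.8423, -1.4589, -0.2545)  len=1.4501
  (v19,v24,v15) [--+] → (-2.0598, -0.909795, -0.2545)–(-2.58508, 0, -0.2545)  len=1.0505
  (v15,v24,v20) [+-+] → (-2.0598, -0.909795, -0.2545)–(-1.29254, -2.23873, -0.2545)  len=1.5345
  (v22,v27,v23) [++-] → (-0.607784, -1.4589, -0.2545)–(-0.8423, -1.4589, -0.2545)  len=0.2345
  (v23,v27,v28) [-+-] → (-0.607784, -1.4589, -0.2545)–(0.8423, -1.4589, -0.2545)  len=1.4501
  (v24,v29,v20) [--+] → (-0.24198, -2.23873, -0.2545)–(-1.29254, -2.23873, -0.2545)  len=1.0506
  (v20,v29,v25) [+-+] → (-0.24198, -2.23873, -0.2545)–(1.29254, -2.23873, -0.2545)  len=1.5345
  (v27,v2,v28) [++-] → (0.959558, -1.2558, -0.2545)–(0.8423, -1.4589, -0.2545)  len=0.2345
  (v28,v2,v3) [-+-] → (0.959558, -1.2558, -0.2545)–(1.6846, 0, -0.2545)  len=1.4501
  (v29,v4,v25) [--+] → (1.81782, -1.32894, -0.2545)–(1.29254, -2.23873, -0.2545)  len=1.0505
  (v25,v4,v0) [+-+] → (1.81782, -1.32894, -0.2545)–(2.58508, 0, -0.2545)  len=1.5345

Chained into 2 loop(s):
  loop 1: 12 segments, perimeter = 10.1076
  loop 2: 12 segments, perimeter = 15.5104
Total perimeter = 25.618

loops=2 perimeter=25.618


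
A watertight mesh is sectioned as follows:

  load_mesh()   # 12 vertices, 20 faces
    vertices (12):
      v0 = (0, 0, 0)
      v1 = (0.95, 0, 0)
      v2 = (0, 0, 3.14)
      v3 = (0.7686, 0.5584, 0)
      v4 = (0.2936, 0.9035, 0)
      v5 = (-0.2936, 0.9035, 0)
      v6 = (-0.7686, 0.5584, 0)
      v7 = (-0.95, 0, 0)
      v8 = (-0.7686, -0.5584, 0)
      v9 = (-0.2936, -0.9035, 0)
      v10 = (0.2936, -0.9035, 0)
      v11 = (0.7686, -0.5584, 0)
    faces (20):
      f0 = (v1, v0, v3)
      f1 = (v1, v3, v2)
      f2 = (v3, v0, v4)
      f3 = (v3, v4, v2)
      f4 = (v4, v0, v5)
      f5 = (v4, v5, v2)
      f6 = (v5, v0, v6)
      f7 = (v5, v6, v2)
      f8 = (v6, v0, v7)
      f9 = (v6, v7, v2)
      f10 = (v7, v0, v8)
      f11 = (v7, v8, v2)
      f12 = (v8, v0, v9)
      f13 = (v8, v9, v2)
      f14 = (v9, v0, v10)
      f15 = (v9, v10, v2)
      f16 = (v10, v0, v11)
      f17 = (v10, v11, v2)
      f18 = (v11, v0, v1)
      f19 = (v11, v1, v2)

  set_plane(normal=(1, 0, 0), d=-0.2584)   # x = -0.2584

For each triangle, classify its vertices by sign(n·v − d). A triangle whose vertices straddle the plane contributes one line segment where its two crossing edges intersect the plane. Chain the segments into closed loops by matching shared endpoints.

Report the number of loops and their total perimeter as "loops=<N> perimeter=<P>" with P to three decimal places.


Straddling triangles (12 of 20):
  (v4,v0,v5) [++-] → (-0.2584, 0.795178, 0)–(-0.2584, 0.9035, 0)  len=0.1083
  (v4,v5,v2) [+-+] → (-0.2584, 0.9035, 0)–(-0.2584, 0.795178, 0.376458)  len=0.3917
  (v5,v0,v6) [-+-] → (-0.2584, 0.795178, 0)–(-0.2584, 0.187732, 0)  len=0.6074
  (v5,v6,v2) [--+] → (-0.2584, 0.187732, 2.08435)–(-0.2584, 0.795178, 0.376458)  len=1.8127
  (v6,v0,v7) [-+-] → (-0.2584, 0.187732, 0)–(-0.2584, 0, 0)  len=0.1877
  (v6,v7,v2) [--+] → (-0.2584, 0, 2.28592)–(-0.2584, 0.187732, 2.08435)  len=0.2755
  (v7,v0,v8) [-+-] → (-0.2584, 0, 0)–(-0.2584, -0.187732, 0)  len=0.1877
  (v7,v8,v2) [--+] → (-0.2584, -0.187732, 2.08435)–(-0.2584, 0, 2.28592)  len=0.2755
  (v8,v0,v9) [-+-] → (-0.2584, -0.187732, 0)–(-0.2584, -0.795178, 0)  len=0.6074
  (v8,v9,v2) [--+] → (-0.2584, -0.795178, 0.376458)–(-0.2584, -0.187732, 2.08435)  len=1.8127
  (v9,v0,v10) [-++] → (-0.2584, -0.795178, 0)–(-0.2584, -0.9035, 0)  len=0.1083
  (v9,v10,v2) [-++] → (-0.2584, -0.9035, 0)–(-0.2584, -0.795178, 0.376458)  len=0.3917

Chained into 1 loop(s):
  loop 1: 12 segments, perimeter = 6.7668
Total perimeter = 6.767

loops=1 perimeter=6.767


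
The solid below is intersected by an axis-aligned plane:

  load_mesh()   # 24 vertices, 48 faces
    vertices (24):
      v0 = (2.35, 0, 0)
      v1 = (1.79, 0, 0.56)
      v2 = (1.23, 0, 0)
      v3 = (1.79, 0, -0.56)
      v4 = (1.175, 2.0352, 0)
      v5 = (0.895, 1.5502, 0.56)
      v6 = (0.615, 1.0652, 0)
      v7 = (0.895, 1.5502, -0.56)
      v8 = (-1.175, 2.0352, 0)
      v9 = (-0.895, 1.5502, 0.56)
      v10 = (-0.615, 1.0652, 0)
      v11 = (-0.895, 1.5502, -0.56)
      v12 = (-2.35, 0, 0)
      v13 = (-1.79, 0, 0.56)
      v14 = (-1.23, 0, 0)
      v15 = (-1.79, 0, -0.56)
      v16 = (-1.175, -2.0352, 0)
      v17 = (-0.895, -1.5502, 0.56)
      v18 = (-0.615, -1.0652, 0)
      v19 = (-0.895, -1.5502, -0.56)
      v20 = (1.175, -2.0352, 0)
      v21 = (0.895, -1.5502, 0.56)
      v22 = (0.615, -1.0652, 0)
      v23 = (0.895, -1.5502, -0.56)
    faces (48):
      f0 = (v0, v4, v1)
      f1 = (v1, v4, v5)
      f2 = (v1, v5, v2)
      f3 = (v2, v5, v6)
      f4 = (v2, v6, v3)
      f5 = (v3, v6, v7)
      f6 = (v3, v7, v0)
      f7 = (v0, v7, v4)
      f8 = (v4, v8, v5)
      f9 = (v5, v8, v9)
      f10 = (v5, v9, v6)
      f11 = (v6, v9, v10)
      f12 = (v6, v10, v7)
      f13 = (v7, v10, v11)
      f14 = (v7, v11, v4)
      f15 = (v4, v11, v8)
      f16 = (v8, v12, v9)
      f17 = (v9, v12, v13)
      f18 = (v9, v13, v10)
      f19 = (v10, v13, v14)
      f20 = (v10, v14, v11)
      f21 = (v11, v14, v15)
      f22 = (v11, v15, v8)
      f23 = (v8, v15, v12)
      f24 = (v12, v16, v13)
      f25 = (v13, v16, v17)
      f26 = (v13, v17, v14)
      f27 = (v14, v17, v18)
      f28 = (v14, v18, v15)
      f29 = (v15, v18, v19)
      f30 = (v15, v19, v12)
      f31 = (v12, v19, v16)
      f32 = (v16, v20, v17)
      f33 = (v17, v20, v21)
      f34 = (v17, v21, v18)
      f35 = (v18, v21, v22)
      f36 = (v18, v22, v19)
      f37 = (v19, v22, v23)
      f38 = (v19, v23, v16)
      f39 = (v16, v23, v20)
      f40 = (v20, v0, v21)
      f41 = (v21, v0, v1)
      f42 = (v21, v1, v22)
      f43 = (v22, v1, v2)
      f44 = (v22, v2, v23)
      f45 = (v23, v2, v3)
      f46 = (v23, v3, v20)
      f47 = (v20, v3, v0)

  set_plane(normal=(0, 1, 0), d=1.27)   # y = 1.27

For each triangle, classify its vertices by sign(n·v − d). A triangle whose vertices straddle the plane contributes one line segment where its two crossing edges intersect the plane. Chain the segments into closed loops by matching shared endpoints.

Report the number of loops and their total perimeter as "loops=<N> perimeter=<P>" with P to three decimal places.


Straddling triangles (18 of 48):
  (v0,v4,v1) [-+-] → (1.61678, 1.27, 0)–(1.40623, 1.27, 0.21055)  len=0.2978
  (v1,v4,v5) [-++] → (1.40623, 1.27, 0.21055)–(1.05677, 1.27, 0.56)  len=0.4942
  (v1,v5,v2) [-+-] → (1.05677, 1.27, 0.56)–(0.955552, 1.27, 0.45878)  len=0.1431
  (v2,v5,v6) [-+-] → (0.955552, 1.27, 0.45878)–(0.733235, 1.27, 0.23647)  len=0.3144
  (v3,v6,v7) [--+] → (0.733235, 1.27, -0.23647)–(1.05677, 1.27, -0.56)  len=0.4575
  (v3,v7,v0) [-+-] → (1.05677, 1.27, -0.56)–(1.15799, 1.27, -0.45878)  len=0.1431
  (v0,v7,v4) [-++] → (1.15799, 1.27, -0.45878)–(1.61678, 1.27, 0)  len=0.6488
  (v5,v9,v6) [++-] → (-0.0226247, 1.27, 0.23647)–(0.733235, 1.27, 0.23647)  len=0.7559
  (v6,v9,v10) [-+-] → (-0.0226247, 1.27, 0.23647)–(-0.733235, 1.27, 0.23647)  len=0.7106
  (v6,v10,v7) [--+] → (0.0226247, 1.27, -0.23647)–(0.733235, 1.27, -0.23647)  len=0.7106
  (v7,v10,v11) [+-+] → (0.0226247, 1.27, -0.23647)–(-0.733235, 1.27, -0.23647)  len=0.7559
  (v8,v12,v9) [+-+] → (-1.61678, 1.27, 0)–(-1.15799, 1.27, 0.45878)  len=0.6488
  (v9,v12,v13) [+--] → (-1.15799, 1.27, 0.45878)–(-1.05677, 1.27, 0.56)  len=0.1431
  (v9,v13,v10) [+--] → (-1.05677, 1.27, 0.56)–(-0.733235, 1.27, 0.23647)  len=0.4575
  (v10,v14,v11) [--+] → (-0.955552, 1.27, -0.45878)–(-0.733235, 1.27, -0.23647)  len=0.3144
  (v11,v14,v15) [+--] → (-0.955552, 1.27, -0.45878)–(-1.05677, 1.27, -0.56)  len=0.1431
  (v11,v15,v8) [+-+] → (-1.05677, 1.27, -0.56)–(-1.40623, 1.27, -0.21055)  len=0.4942
  (v8,v15,v12) [+--] → (-1.40623, 1.27, -0.21055)–(-1.61678, 1.27, 0)  len=0.2978

Chained into 1 loop(s):
  loop 1: 18 segments, perimeter = 7.9310
Total perimeter = 7.931

loops=1 perimeter=7.931


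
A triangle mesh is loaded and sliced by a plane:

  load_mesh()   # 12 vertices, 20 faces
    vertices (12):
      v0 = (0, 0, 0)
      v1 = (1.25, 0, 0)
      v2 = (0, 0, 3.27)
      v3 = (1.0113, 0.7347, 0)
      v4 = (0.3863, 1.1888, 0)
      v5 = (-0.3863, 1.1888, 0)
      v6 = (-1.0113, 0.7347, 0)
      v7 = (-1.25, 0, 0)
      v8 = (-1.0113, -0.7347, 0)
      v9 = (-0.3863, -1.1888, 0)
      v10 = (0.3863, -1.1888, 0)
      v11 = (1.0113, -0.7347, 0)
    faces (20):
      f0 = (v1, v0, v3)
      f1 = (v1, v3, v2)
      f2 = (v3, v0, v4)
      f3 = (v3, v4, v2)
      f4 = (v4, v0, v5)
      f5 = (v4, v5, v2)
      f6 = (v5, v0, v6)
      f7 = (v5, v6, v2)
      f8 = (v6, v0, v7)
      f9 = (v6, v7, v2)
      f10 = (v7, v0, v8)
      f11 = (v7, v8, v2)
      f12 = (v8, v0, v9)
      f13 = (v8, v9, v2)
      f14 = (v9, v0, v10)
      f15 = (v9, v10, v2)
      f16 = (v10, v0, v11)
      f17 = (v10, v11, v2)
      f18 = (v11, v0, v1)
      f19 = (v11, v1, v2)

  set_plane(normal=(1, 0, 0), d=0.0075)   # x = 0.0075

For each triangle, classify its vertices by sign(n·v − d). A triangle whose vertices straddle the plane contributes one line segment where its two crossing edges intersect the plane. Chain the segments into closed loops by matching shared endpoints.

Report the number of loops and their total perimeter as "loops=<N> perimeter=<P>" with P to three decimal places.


loops=1 perimeter=9.302

Straddling triangles (12 of 20):
  (v1,v0,v3) [+-+] → (0.0075, 0, 0)–(0.0075, 0.00544868, 0)  len=0.0054
  (v1,v3,v2) [++-] → (0.0075, 0.00544868, 3.24575)–(0.0075, 0, 3.25038)  len=0.0072
  (v3,v0,v4) [+-+] → (0.0075, 0.00544868, 0)–(0.0075, 0.0230805, 0)  len=0.0176
  (v3,v4,v2) [++-] → (0.0075, 0.0230805, 3.20651)–(0.0075, 0.00544868, 3.24575)  len=0.0430
  (v4,v0,v5) [+--] → (0.0075, 0.0230805, 0)–(0.0075, 1.1888, 0)  len=1.1657
  (v4,v5,v2) [+--] → (0.0075, 1.1888, 0)–(0.0075, 0.0230805, 3.20651)  len=3.4118
  (v9,v0,v10) [--+] → (0.0075, -0.0230805, 0)–(0.0075, -1.1888, 0)  len=1.1657
  (v9,v10,v2) [-+-] → (0.0075, -1.1888, 0)–(0.0075, -0.0230805, 3.20651)  len=3.4118
  (v10,v0,v11) [+-+] → (0.0075, -0.0230805, 0)–(0.0075, -0.00544868, 0)  len=0.0176
  (v10,v11,v2) [++-] → (0.0075, -0.00544868, 3.24575)–(0.0075, -0.0230805, 3.20651)  len=0.0430
  (v11,v0,v1) [+-+] → (0.0075, -0.00544868, 0)–(0.0075, 0, 0)  len=0.0054
  (v11,v1,v2) [++-] → (0.0075, 0, 3.25038)–(0.0075, -0.00544868, 3.24575)  len=0.0072

Chained into 1 loop(s):
  loop 1: 12 segments, perimeter = 9.3016
Total perimeter = 9.302


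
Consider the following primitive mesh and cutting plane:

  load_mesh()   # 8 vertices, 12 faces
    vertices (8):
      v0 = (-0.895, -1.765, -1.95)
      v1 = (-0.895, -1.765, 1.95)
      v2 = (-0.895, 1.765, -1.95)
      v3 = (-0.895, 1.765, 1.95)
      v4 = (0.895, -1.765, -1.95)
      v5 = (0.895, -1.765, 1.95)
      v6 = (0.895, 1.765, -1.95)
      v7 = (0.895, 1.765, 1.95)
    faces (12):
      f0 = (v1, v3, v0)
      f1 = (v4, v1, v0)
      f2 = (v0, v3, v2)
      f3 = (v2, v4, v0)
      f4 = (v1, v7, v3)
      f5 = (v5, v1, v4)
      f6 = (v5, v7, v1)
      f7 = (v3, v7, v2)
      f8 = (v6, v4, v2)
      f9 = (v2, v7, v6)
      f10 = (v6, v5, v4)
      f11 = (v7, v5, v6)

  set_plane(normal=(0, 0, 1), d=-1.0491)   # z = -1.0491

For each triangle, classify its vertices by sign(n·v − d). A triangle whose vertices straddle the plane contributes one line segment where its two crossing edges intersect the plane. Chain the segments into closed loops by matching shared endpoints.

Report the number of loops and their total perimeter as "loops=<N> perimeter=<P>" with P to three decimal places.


loops=1 perimeter=10.640

Straddling triangles (8 of 12):
  (v1,v3,v0) [++-] → (-0.895, -0.94957, -1.0491)–(-0.895, -1.765, -1.0491)  len=0.8154
  (v4,v1,v0) [-+-] → (0.48151, -1.765, -1.0491)–(-0.895, -1.765, -1.0491)  len=1.3765
  (v0,v3,v2) [-+-] → (-0.895, -0.94957, -1.0491)–(-0.895, 1.765, -1.0491)  len=2.7146
  (v5,v1,v4) [++-] → (0.48151, -1.765, -1.0491)–(0.895, -1.765, -1.0491)  len=0.4135
  (v3,v7,v2) [++-] → (-0.48151, 1.765, -1.0491)–(-0.895, 1.765, -1.0491)  len=0.4135
  (v2,v7,v6) [-+-] → (-0.48151, 1.765, -1.0491)–(0.895, 1.765, -1.0491)  len=1.3765
  (v6,v5,v4) [-+-] → (0.895, 0.94957, -1.0491)–(0.895, -1.765, -1.0491)  len=2.7146
  (v7,v5,v6) [++-] → (0.895, 0.94957, -1.0491)–(0.895, 1.765, -1.0491)  len=0.8154

Chained into 1 loop(s):
  loop 1: 8 segments, perimeter = 10.6400
Total perimeter = 10.640


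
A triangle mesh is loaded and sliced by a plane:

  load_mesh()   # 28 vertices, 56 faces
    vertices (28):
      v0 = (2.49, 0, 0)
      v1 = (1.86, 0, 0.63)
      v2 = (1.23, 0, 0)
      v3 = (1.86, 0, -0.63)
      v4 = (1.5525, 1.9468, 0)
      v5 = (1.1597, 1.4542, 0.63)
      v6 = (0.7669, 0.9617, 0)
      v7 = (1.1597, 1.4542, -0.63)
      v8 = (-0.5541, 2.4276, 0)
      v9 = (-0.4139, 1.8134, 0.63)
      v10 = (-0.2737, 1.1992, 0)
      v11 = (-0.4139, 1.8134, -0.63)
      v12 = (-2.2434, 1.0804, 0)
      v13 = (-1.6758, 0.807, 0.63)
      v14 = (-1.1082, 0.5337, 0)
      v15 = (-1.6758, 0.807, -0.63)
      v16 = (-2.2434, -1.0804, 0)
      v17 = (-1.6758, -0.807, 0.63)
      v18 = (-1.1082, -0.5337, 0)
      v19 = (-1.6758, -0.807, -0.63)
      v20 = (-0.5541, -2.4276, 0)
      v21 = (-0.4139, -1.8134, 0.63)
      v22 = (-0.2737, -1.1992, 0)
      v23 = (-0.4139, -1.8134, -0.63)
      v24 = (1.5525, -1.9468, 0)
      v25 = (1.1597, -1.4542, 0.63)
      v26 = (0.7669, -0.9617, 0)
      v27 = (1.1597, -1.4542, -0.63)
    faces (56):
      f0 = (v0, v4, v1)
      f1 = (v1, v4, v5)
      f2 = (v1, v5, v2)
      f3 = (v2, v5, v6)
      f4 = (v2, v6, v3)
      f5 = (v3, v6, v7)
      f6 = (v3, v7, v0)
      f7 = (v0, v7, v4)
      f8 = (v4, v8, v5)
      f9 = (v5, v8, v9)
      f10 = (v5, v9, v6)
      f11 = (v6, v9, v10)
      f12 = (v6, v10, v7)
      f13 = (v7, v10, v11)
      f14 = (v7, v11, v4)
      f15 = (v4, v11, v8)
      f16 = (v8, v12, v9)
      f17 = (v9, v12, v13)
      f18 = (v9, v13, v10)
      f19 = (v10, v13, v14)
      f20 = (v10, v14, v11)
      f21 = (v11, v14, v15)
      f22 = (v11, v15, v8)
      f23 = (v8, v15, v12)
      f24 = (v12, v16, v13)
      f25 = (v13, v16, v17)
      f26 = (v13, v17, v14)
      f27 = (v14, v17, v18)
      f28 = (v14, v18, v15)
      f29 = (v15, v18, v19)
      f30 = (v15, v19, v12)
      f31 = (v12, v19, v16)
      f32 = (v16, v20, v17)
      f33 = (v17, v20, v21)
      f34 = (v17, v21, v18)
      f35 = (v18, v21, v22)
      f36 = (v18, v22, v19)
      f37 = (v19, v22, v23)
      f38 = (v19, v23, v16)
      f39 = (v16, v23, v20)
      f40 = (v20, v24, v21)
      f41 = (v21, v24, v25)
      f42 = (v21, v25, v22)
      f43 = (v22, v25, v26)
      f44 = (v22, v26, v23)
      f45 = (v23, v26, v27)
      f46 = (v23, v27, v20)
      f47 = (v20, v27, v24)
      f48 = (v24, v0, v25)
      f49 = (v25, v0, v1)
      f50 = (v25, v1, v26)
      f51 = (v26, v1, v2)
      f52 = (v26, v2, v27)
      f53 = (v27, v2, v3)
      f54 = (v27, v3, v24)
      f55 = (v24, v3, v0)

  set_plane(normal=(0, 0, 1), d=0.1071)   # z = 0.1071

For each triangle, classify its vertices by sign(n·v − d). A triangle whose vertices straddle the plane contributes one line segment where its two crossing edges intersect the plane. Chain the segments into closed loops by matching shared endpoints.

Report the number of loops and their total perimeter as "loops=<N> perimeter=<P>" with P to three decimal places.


loops=2 perimeter=22.597

Straddling triangles (28 of 56):
  (v0,v4,v1) [--+] → (1.60478, 1.61584, 0.1071)–(2.3829, 0, 0.1071)  len=1.7934
  (v1,v4,v5) [+-+] → (1.60478, 1.61584, 0.1071)–(1.48572, 1.86306, 0.1071)  len=0.2744
  (v1,v5,v2) [++-] → (1.21805, 0.247214, 0.1071)–(1.3371, 0, 0.1071)  len=0.2744
  (v2,v5,v6) [-+-] → (1.21805, 0.247214, 0.1071)–(0.833676, 1.04542, 0.1071)  len=0.8859
  (v4,v8,v5) [--+] → (-0.262754, 2.26212, 0.1071)–(1.48572, 1.86306, 0.1071)  len=1.7934
  (v5,v8,v9) [+-+] → (-0.262754, 2.26212, 0.1071)–(-0.530266, 2.32319, 0.1071)  len=0.2744
  (v5,v9,v6) [++-] → (0.566164, 1.10649, 0.1071)–(0.833676, 1.04543, 0.1071)  len=0.2744
  (v6,v9,v10) [-+-] → (0.566164, 1.10649, 0.1071)–(-0.297534, 1.30361, 0.1071)  len=0.8859
  (v8,v12,v9) [--+] → (-1.93238, 1.20501, 0.1071)–(-0.530266, 2.32319, 0.1071)  len=1.7934
  (v9,v12,v13) [+-+] → (-1.93239, 1.20501, 0.1071)–(-2.14691, 1.03392, 0.1071)  len=0.2744
  (v9,v13,v10) [++-] → (-0.512057, 1.13253, 0.1071)–(-0.297534, 1.30361, 0.1071)  len=0.2744
  (v10,v13,v14) [-+-] → (-0.512057, 1.13253, 0.1071)–(-1.20469, 0.580161, 0.1071)  len=0.8859
  (v12,v16,v13) [--+] → (-2.14691, -0.759542, 0.1071)–(-2.14691, 1.03392, 0.1071)  len=1.7935
  (v13,v16,v17) [+-+] → (-2.14691, -0.759542, 0.1071)–(-2.14691, -1.03392, 0.1071)  len=0.2744
  (v13,v17,v14) [++-] → (-1.20469, 0.305781, 0.1071)–(-1.20469, 0.580161, 0.1071)  len=0.2744
  (v14,v17,v18) [-+-] → (-1.20469, 0.305781, 0.1071)–(-1.20469, -0.580161, 0.1071)  len=0.8859
  (v16,v20,v17) [--+] → (-0.744789, -2.1521, 0.1071)–(-2.14691, -1.03392, 0.1071)  len=1.7934
  (v17,v20,v21) [+-+] → (-0.744789, -2.1521, 0.1071)–(-0.530266, -2.32319, 0.1071)  len=0.2744
  (v17,v21,v18) [++-] → (-0.990169, -0.751249, 0.1071)–(-1.20469, -0.580161, 0.1071)  len=0.2744
  (v18,v21,v22) [-+-] → (-0.990169, -0.751249, 0.1071)–(-0.297534, -1.30361, 0.1071)  len=0.8859
  (v20,v24,v21) [--+] → (1.21821, -1.92412, 0.1071)–(-0.530266, -2.32319, 0.1071)  len=1.7934
  (v21,v24,v25) [+-+] → (1.21821, -1.92412, 0.1071)–(1.48572, -1.86306, 0.1071)  len=0.2744
  (v21,v25,v22) [++-] → (-0.030022, -1.24255, 0.1071)–(-0.297534, -1.30361, 0.1071)  len=0.2744
  (v22,v25,v26) [-+-] → (-0.030022, -1.24255, 0.1071)–(0.833676, -1.04542, 0.1071)  len=0.8859
  (v24,v0,v25) [--+] → (2.26385, -0.247214, 0.1071)–(1.48572, -1.86306, 0.1071)  len=1.7934
  (v25,v0,v1) [+-+] → (2.26385, -0.247214, 0.1071)–(2.3829, 0, 0.1071)  len=0.2744
  (v25,v1,v26) [++-] → (0.952727, -0.798211, 0.1071)–(0.833676, -1.04543, 0.1071)  len=0.2744
  (v26,v1,v2) [-+-] → (0.952727, -0.798211, 0.1071)–(1.3371, 0, 0.1071)  len=0.8859

Chained into 2 loop(s):
  loop 1: 14 segments, perimeter = 14.4747
  loop 2: 14 segments, perimeter = 8.1222
Total perimeter = 22.597
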